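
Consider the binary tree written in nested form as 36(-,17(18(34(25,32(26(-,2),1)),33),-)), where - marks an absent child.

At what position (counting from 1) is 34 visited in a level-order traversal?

4

Level-order visits nodes level by level from the root, left to right within each level.
Level 0: 36
Level 1: 17
Level 2: 18
Level 3: 34, 33
Level 4: 25, 32
Level 5: 26, 1
Level 6: 2
Full level-order sequence: 36, 17, 18, 34, 33, 25, 32, 26, 1, 2.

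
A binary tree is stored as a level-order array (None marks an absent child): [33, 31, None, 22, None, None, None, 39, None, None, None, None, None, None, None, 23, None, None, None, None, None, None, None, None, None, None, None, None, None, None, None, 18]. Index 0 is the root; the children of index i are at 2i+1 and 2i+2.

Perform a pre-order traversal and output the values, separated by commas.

33, 31, 22, 39, 23, 18

Pre-order visits the node, then its left subtree, then its right subtree.
Visit 33.
At 33: go left to 31.
  Visit 31.
  At 31: go left to 22.
    Visit 22.
    At 22: go left to 39.
      Visit 39.
      At 39: go left to 23.
        Visit 23.
        At 23: go left to 18.
          18 is a leaf — visit 18.
        At 23: no right child.
      At 39: no right child.
    At 22: no right child.
  At 31: no right child.
At 33: no right child.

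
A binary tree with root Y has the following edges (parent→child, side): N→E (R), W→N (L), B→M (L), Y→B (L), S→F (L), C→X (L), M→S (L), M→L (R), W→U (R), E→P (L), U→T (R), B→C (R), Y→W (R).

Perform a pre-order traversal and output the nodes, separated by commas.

Y, B, M, S, F, L, C, X, W, N, E, P, U, T

Pre-order visits the node, then its left subtree, then its right subtree.
Visit Y.
At Y: go left to B.
  Visit B.
  At B: go left to M.
    Visit M.
    At M: go left to S.
      Visit S.
      At S: go left to F.
        F is a leaf — visit F.
      At S: no right child.
    At M: go right to L.
      L is a leaf — visit L.
  At B: go right to C.
    Visit C.
    At C: go left to X.
      X is a leaf — visit X.
    At C: no right child.
At Y: go right to W.
  Visit W.
  At W: go left to N.
    Visit N.
    At N: no left child.
    At N: go right to E.
      Visit E.
      At E: go left to P.
        P is a leaf — visit P.
      At E: no right child.
  At W: go right to U.
    Visit U.
    At U: no left child.
    At U: go right to T.
      T is a leaf — visit T.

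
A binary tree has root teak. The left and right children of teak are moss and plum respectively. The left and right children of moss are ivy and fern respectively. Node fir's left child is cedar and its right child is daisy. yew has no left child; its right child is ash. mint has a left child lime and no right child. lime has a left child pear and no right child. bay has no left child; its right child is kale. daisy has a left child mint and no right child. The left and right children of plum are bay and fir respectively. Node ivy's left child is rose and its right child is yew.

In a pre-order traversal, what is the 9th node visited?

bay

Pre-order visits the node, then its left subtree, then its right subtree.
Visit teak.
At teak: go left to moss.
  Visit moss.
  At moss: go left to ivy.
    Visit ivy.
    At ivy: go left to rose.
      rose is a leaf — visit rose.
    At ivy: go right to yew.
      Visit yew.
      At yew: no left child.
      At yew: go right to ash.
        ash is a leaf — visit ash.
  At moss: go right to fern.
    fern is a leaf — visit fern.
At teak: go right to plum.
  Visit plum.
  At plum: go left to bay.
    Visit bay.
    At bay: no left child.
    At bay: go right to kale.
      kale is a leaf — visit kale.
  At plum: go right to fir.
    Visit fir.
    At fir: go left to cedar.
      cedar is a leaf — visit cedar.
    At fir: go right to daisy.
      Visit daisy.
      At daisy: go left to mint.
        Visit mint.
        At mint: go left to lime.
          Visit lime.
          At lime: go left to pear.
            pear is a leaf — visit pear.
          At lime: no right child.
        At mint: no right child.
      At daisy: no right child.
Full pre-order sequence: teak, moss, ivy, rose, yew, ash, fern, plum, bay, kale, fir, cedar, daisy, mint, lime, pear.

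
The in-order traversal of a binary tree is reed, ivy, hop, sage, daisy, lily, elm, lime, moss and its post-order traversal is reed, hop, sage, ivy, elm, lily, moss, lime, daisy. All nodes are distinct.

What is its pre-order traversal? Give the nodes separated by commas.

daisy, ivy, reed, sage, hop, lime, lily, elm, moss

The last element of post-order is the root; it splits in-order into left and right subtrees.
Root daisy: left subtree has 4 nodes {reed, ivy, hop, sage}, right has 4 {lily, elm, lime, moss}.
  Root ivy: left subtree has 1 node {reed}, right has 2 {hop, sage}.
    Root sage: left subtree has 1 node {hop}, right has 0 { }.
  Root lime: left subtree has 2 nodes {lily, elm}, right has 1 {moss}.
    Root lily: left subtree has 0 nodes { }, right has 1 {elm}.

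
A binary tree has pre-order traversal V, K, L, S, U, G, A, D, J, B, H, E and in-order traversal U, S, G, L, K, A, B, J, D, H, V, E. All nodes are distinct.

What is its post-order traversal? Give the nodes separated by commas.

U, G, S, L, B, J, H, D, A, K, E, V

The first element of pre-order is the root; it splits in-order into left and right subtrees.
Root V: left subtree has 10 nodes {U, S, G, L, K, A, B, J, D, H}, right has 1 {E}.
  Root K: left subtree has 4 nodes {U, S, G, L}, right has 5 {A, B, J, D, H}.
    Root L: left subtree has 3 nodes {U, S, G}, right has 0 { }.
      Root S: left subtree has 1 node {U}, right has 1 {G}.
    Root A: left subtree has 0 nodes { }, right has 4 {B, J, D, H}.
      Root D: left subtree has 2 nodes {B, J}, right has 1 {H}.
        Root J: left subtree has 1 node {B}, right has 0 { }.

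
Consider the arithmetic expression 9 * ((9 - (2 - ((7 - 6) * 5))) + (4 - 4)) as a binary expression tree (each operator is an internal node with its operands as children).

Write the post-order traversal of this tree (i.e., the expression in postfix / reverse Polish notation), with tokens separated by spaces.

Post-order on an expression tree gives postfix notation: for each operator, emit left operand, right operand, then the operator.

9 9 2 7 6 - 5 * - - 4 4 - + *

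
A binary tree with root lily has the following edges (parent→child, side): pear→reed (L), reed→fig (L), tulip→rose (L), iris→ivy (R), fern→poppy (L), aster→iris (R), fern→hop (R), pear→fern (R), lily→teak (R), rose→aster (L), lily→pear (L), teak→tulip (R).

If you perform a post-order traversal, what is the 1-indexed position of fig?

1

Post-order visits the left subtree, then the right subtree, then the node.
At lily: go left to pear.
  At pear: go left to reed.
    At reed: go left to fig.
      fig is a leaf — visit fig.
    At reed: no right child.
    Visit reed.
  At pear: go right to fern.
    At fern: go left to poppy.
      poppy is a leaf — visit poppy.
    At fern: go right to hop.
      hop is a leaf — visit hop.
    Visit fern.
  Visit pear.
At lily: go right to teak.
  At teak: no left child.
  At teak: go right to tulip.
    At tulip: go left to rose.
      At rose: go left to aster.
        At aster: no left child.
        At aster: go right to iris.
          At iris: no left child.
          At iris: go right to ivy.
            ivy is a leaf — visit ivy.
          Visit iris.
        Visit aster.
      At rose: no right child.
      Visit rose.
    At tulip: no right child.
    Visit tulip.
  Visit teak.
Visit lily.
Full post-order sequence: fig, reed, poppy, hop, fern, pear, ivy, iris, aster, rose, tulip, teak, lily.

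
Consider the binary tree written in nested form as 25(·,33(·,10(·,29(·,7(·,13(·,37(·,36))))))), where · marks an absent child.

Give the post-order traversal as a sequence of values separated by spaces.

Post-order visits the left subtree, then the right subtree, then the node.
At 25: no left child.
At 25: go right to 33.
  At 33: no left child.
  At 33: go right to 10.
    At 10: no left child.
    At 10: go right to 29.
      At 29: no left child.
      At 29: go right to 7.
        At 7: no left child.
        At 7: go right to 13.
          At 13: no left child.
          At 13: go right to 37.
            At 37: no left child.
            At 37: go right to 36.
              36 is a leaf — visit 36.
            Visit 37.
          Visit 13.
        Visit 7.
      Visit 29.
    Visit 10.
  Visit 33.
Visit 25.

36 37 13 7 29 10 33 25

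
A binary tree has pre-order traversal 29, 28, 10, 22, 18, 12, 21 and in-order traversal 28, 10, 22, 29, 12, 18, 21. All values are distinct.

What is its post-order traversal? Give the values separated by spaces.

22 10 28 12 21 18 29

The first element of pre-order is the root; it splits in-order into left and right subtrees.
Root 29: left subtree has 3 nodes {28, 10, 22}, right has 3 {12, 18, 21}.
  Root 28: left subtree has 0 nodes { }, right has 2 {10, 22}.
    Root 10: left subtree has 0 nodes { }, right has 1 {22}.
  Root 18: left subtree has 1 node {12}, right has 1 {21}.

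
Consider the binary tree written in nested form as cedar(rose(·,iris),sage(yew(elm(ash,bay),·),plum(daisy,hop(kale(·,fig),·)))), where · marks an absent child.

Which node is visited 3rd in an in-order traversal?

In-order visits the left subtree, then the node, then the right subtree.
At cedar: go left to rose.
  At rose: no left child.
  Visit rose.
  At rose: go right to iris.
    iris is a leaf — visit iris.
Visit cedar.
At cedar: go right to sage.
  At sage: go left to yew.
    At yew: go left to elm.
      At elm: go left to ash.
        ash is a leaf — visit ash.
      Visit elm.
      At elm: go right to bay.
        bay is a leaf — visit bay.
    Visit yew.
    At yew: no right child.
  Visit sage.
  At sage: go right to plum.
    At plum: go left to daisy.
      daisy is a leaf — visit daisy.
    Visit plum.
    At plum: go right to hop.
      At hop: go left to kale.
        At kale: no left child.
        Visit kale.
        At kale: go right to fig.
          fig is a leaf — visit fig.
      Visit hop.
      At hop: no right child.
Full in-order sequence: rose, iris, cedar, ash, elm, bay, yew, sage, daisy, plum, kale, fig, hop.

cedar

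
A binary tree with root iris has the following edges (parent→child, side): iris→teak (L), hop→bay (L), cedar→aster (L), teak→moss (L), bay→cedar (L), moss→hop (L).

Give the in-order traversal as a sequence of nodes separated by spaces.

In-order visits the left subtree, then the node, then the right subtree.
At iris: go left to teak.
  At teak: go left to moss.
    At moss: go left to hop.
      At hop: go left to bay.
        At bay: go left to cedar.
          At cedar: go left to aster.
            aster is a leaf — visit aster.
          Visit cedar.
          At cedar: no right child.
        Visit bay.
        At bay: no right child.
      Visit hop.
      At hop: no right child.
    Visit moss.
    At moss: no right child.
  Visit teak.
  At teak: no right child.
Visit iris.
At iris: no right child.

aster cedar bay hop moss teak iris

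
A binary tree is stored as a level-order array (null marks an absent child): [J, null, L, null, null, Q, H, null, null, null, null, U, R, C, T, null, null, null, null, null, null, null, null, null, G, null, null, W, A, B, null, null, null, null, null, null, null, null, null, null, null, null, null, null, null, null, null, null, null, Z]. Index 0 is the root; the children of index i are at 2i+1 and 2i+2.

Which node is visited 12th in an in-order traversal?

B

In-order visits the left subtree, then the node, then the right subtree.
At J: no left child.
Visit J.
At J: go right to L.
  At L: go left to Q.
    At Q: go left to U.
      At U: no left child.
      Visit U.
      At U: go right to G.
        At G: go left to Z.
          Z is a leaf — visit Z.
        Visit G.
        At G: no right child.
    Visit Q.
    At Q: go right to R.
      R is a leaf — visit R.
  Visit L.
  At L: go right to H.
    At H: go left to C.
      At C: go left to W.
        W is a leaf — visit W.
      Visit C.
      At C: go right to A.
        A is a leaf — visit A.
    Visit H.
    At H: go right to T.
      At T: go left to B.
        B is a leaf — visit B.
      Visit T.
      At T: no right child.
Full in-order sequence: J, U, Z, G, Q, R, L, W, C, A, H, B, T.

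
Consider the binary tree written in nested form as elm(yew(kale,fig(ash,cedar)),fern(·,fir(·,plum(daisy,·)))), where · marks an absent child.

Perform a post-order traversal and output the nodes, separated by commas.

Post-order visits the left subtree, then the right subtree, then the node.
At elm: go left to yew.
  At yew: go left to kale.
    kale is a leaf — visit kale.
  At yew: go right to fig.
    At fig: go left to ash.
      ash is a leaf — visit ash.
    At fig: go right to cedar.
      cedar is a leaf — visit cedar.
    Visit fig.
  Visit yew.
At elm: go right to fern.
  At fern: no left child.
  At fern: go right to fir.
    At fir: no left child.
    At fir: go right to plum.
      At plum: go left to daisy.
        daisy is a leaf — visit daisy.
      At plum: no right child.
      Visit plum.
    Visit fir.
  Visit fern.
Visit elm.

kale, ash, cedar, fig, yew, daisy, plum, fir, fern, elm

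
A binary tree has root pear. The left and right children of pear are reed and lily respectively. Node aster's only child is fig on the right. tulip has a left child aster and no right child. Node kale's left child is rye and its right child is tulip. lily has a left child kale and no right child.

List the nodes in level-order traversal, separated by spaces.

Level-order visits nodes level by level from the root, left to right within each level.
Level 0: pear
Level 1: reed, lily
Level 2: kale
Level 3: rye, tulip
Level 4: aster
Level 5: fig

pear reed lily kale rye tulip aster fig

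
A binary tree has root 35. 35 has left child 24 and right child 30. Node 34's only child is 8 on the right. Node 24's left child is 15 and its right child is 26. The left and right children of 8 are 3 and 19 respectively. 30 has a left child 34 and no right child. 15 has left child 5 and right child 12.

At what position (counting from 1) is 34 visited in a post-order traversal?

Post-order visits the left subtree, then the right subtree, then the node.
At 35: go left to 24.
  At 24: go left to 15.
    At 15: go left to 5.
      5 is a leaf — visit 5.
    At 15: go right to 12.
      12 is a leaf — visit 12.
    Visit 15.
  At 24: go right to 26.
    26 is a leaf — visit 26.
  Visit 24.
At 35: go right to 30.
  At 30: go left to 34.
    At 34: no left child.
    At 34: go right to 8.
      At 8: go left to 3.
        3 is a leaf — visit 3.
      At 8: go right to 19.
        19 is a leaf — visit 19.
      Visit 8.
    Visit 34.
  At 30: no right child.
  Visit 30.
Visit 35.
Full post-order sequence: 5, 12, 15, 26, 24, 3, 19, 8, 34, 30, 35.

9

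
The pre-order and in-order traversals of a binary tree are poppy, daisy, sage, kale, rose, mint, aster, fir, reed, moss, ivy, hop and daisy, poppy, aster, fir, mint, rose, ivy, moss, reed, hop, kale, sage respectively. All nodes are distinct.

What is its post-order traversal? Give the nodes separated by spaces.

daisy fir aster mint ivy moss hop reed rose kale sage poppy

The first element of pre-order is the root; it splits in-order into left and right subtrees.
Root poppy: left subtree has 1 node {daisy}, right has 10 {aster, fir, mint, rose, ivy, moss, reed, hop, kale, sage}.
  Root sage: left subtree has 9 nodes {aster, fir, mint, rose, ivy, moss, reed, hop, kale}, right has 0 { }.
    Root kale: left subtree has 8 nodes {aster, fir, mint, rose, ivy, moss, reed, hop}, right has 0 { }.
      Root rose: left subtree has 3 nodes {aster, fir, mint}, right has 4 {ivy, moss, reed, hop}.
        Root mint: left subtree has 2 nodes {aster, fir}, right has 0 { }.
          Root aster: left subtree has 0 nodes { }, right has 1 {fir}.
        Root reed: left subtree has 2 nodes {ivy, moss}, right has 1 {hop}.
          Root moss: left subtree has 1 node {ivy}, right has 0 { }.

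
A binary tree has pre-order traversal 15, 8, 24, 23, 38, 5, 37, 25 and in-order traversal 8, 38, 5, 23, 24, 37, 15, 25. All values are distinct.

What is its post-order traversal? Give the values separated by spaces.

The first element of pre-order is the root; it splits in-order into left and right subtrees.
Root 15: left subtree has 6 nodes {8, 38, 5, 23, 24, 37}, right has 1 {25}.
  Root 8: left subtree has 0 nodes { }, right has 5 {38, 5, 23, 24, 37}.
    Root 24: left subtree has 3 nodes {38, 5, 23}, right has 1 {37}.
      Root 23: left subtree has 2 nodes {38, 5}, right has 0 { }.
        Root 38: left subtree has 0 nodes { }, right has 1 {5}.

5 38 23 37 24 8 25 15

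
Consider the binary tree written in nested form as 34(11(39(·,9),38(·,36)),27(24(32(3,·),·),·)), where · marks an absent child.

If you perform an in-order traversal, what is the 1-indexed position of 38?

In-order visits the left subtree, then the node, then the right subtree.
At 34: go left to 11.
  At 11: go left to 39.
    At 39: no left child.
    Visit 39.
    At 39: go right to 9.
      9 is a leaf — visit 9.
  Visit 11.
  At 11: go right to 38.
    At 38: no left child.
    Visit 38.
    At 38: go right to 36.
      36 is a leaf — visit 36.
Visit 34.
At 34: go right to 27.
  At 27: go left to 24.
    At 24: go left to 32.
      At 32: go left to 3.
        3 is a leaf — visit 3.
      Visit 32.
      At 32: no right child.
    Visit 24.
    At 24: no right child.
  Visit 27.
  At 27: no right child.
Full in-order sequence: 39, 9, 11, 38, 36, 34, 3, 32, 24, 27.

4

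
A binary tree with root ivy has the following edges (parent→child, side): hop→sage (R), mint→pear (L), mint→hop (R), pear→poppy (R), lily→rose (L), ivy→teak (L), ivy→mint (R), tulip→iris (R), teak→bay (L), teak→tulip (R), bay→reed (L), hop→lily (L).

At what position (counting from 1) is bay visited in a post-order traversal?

2

Post-order visits the left subtree, then the right subtree, then the node.
At ivy: go left to teak.
  At teak: go left to bay.
    At bay: go left to reed.
      reed is a leaf — visit reed.
    At bay: no right child.
    Visit bay.
  At teak: go right to tulip.
    At tulip: no left child.
    At tulip: go right to iris.
      iris is a leaf — visit iris.
    Visit tulip.
  Visit teak.
At ivy: go right to mint.
  At mint: go left to pear.
    At pear: no left child.
    At pear: go right to poppy.
      poppy is a leaf — visit poppy.
    Visit pear.
  At mint: go right to hop.
    At hop: go left to lily.
      At lily: go left to rose.
        rose is a leaf — visit rose.
      At lily: no right child.
      Visit lily.
    At hop: go right to sage.
      sage is a leaf — visit sage.
    Visit hop.
  Visit mint.
Visit ivy.
Full post-order sequence: reed, bay, iris, tulip, teak, poppy, pear, rose, lily, sage, hop, mint, ivy.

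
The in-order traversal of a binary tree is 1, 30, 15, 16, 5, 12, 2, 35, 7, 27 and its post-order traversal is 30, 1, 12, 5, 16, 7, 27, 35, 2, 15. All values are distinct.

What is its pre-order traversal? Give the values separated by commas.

The last element of post-order is the root; it splits in-order into left and right subtrees.
Root 15: left subtree has 2 nodes {1, 30}, right has 7 {16, 5, 12, 2, 35, 7, 27}.
  Root 1: left subtree has 0 nodes { }, right has 1 {30}.
  Root 2: left subtree has 3 nodes {16, 5, 12}, right has 3 {35, 7, 27}.
    Root 16: left subtree has 0 nodes { }, right has 2 {5, 12}.
      Root 5: left subtree has 0 nodes { }, right has 1 {12}.
    Root 35: left subtree has 0 nodes { }, right has 2 {7, 27}.
      Root 27: left subtree has 1 node {7}, right has 0 { }.

15, 1, 30, 2, 16, 5, 12, 35, 27, 7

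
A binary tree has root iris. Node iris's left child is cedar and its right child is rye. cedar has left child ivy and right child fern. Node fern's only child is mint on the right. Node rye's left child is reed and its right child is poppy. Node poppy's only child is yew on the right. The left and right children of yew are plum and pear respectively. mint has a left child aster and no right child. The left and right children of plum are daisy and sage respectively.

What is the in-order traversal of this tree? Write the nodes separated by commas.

In-order visits the left subtree, then the node, then the right subtree.
At iris: go left to cedar.
  At cedar: go left to ivy.
    ivy is a leaf — visit ivy.
  Visit cedar.
  At cedar: go right to fern.
    At fern: no left child.
    Visit fern.
    At fern: go right to mint.
      At mint: go left to aster.
        aster is a leaf — visit aster.
      Visit mint.
      At mint: no right child.
Visit iris.
At iris: go right to rye.
  At rye: go left to reed.
    reed is a leaf — visit reed.
  Visit rye.
  At rye: go right to poppy.
    At poppy: no left child.
    Visit poppy.
    At poppy: go right to yew.
      At yew: go left to plum.
        At plum: go left to daisy.
          daisy is a leaf — visit daisy.
        Visit plum.
        At plum: go right to sage.
          sage is a leaf — visit sage.
      Visit yew.
      At yew: go right to pear.
        pear is a leaf — visit pear.

ivy, cedar, fern, aster, mint, iris, reed, rye, poppy, daisy, plum, sage, yew, pear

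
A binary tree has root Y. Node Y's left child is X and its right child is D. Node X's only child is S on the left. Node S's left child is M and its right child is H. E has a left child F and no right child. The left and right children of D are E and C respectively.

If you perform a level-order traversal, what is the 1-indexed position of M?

Level-order visits nodes level by level from the root, left to right within each level.
Level 0: Y
Level 1: X, D
Level 2: S, E, C
Level 3: M, H, F
Full level-order sequence: Y, X, D, S, E, C, M, H, F.

7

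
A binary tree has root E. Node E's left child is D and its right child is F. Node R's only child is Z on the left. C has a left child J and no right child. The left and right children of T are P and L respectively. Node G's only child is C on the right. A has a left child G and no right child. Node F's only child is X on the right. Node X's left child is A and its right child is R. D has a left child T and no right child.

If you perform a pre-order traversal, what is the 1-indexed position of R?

12

Pre-order visits the node, then its left subtree, then its right subtree.
Visit E.
At E: go left to D.
  Visit D.
  At D: go left to T.
    Visit T.
    At T: go left to P.
      P is a leaf — visit P.
    At T: go right to L.
      L is a leaf — visit L.
  At D: no right child.
At E: go right to F.
  Visit F.
  At F: no left child.
  At F: go right to X.
    Visit X.
    At X: go left to A.
      Visit A.
      At A: go left to G.
        Visit G.
        At G: no left child.
        At G: go right to C.
          Visit C.
          At C: go left to J.
            J is a leaf — visit J.
          At C: no right child.
      At A: no right child.
    At X: go right to R.
      Visit R.
      At R: go left to Z.
        Z is a leaf — visit Z.
      At R: no right child.
Full pre-order sequence: E, D, T, P, L, F, X, A, G, C, J, R, Z.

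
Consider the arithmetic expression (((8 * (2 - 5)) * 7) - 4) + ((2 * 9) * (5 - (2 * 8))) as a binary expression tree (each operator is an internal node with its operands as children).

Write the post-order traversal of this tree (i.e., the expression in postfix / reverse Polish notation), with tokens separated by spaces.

8 2 5 - * 7 * 4 - 2 9 * 5 2 8 * - * +

Post-order on an expression tree gives postfix notation: for each operator, emit left operand, right operand, then the operator.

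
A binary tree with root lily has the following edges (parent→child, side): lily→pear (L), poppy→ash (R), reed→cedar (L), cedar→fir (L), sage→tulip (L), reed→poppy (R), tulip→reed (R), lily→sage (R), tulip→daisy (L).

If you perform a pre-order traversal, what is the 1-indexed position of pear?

2

Pre-order visits the node, then its left subtree, then its right subtree.
Visit lily.
At lily: go left to pear.
  pear is a leaf — visit pear.
At lily: go right to sage.
  Visit sage.
  At sage: go left to tulip.
    Visit tulip.
    At tulip: go left to daisy.
      daisy is a leaf — visit daisy.
    At tulip: go right to reed.
      Visit reed.
      At reed: go left to cedar.
        Visit cedar.
        At cedar: go left to fir.
          fir is a leaf — visit fir.
        At cedar: no right child.
      At reed: go right to poppy.
        Visit poppy.
        At poppy: no left child.
        At poppy: go right to ash.
          ash is a leaf — visit ash.
  At sage: no right child.
Full pre-order sequence: lily, pear, sage, tulip, daisy, reed, cedar, fir, poppy, ash.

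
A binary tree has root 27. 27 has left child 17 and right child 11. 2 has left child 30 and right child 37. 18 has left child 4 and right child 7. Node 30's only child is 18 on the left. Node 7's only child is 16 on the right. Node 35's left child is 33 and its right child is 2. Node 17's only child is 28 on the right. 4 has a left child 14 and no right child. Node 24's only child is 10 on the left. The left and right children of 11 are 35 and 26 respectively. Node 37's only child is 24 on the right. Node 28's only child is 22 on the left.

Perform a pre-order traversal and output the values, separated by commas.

27, 17, 28, 22, 11, 35, 33, 2, 30, 18, 4, 14, 7, 16, 37, 24, 10, 26

Pre-order visits the node, then its left subtree, then its right subtree.
Visit 27.
At 27: go left to 17.
  Visit 17.
  At 17: no left child.
  At 17: go right to 28.
    Visit 28.
    At 28: go left to 22.
      22 is a leaf — visit 22.
    At 28: no right child.
At 27: go right to 11.
  Visit 11.
  At 11: go left to 35.
    Visit 35.
    At 35: go left to 33.
      33 is a leaf — visit 33.
    At 35: go right to 2.
      Visit 2.
      At 2: go left to 30.
        Visit 30.
        At 30: go left to 18.
          Visit 18.
          At 18: go left to 4.
            Visit 4.
            At 4: go left to 14.
              14 is a leaf — visit 14.
            At 4: no right child.
          At 18: go right to 7.
            Visit 7.
            At 7: no left child.
            At 7: go right to 16.
              16 is a leaf — visit 16.
        At 30: no right child.
      At 2: go right to 37.
        Visit 37.
        At 37: no left child.
        At 37: go right to 24.
          Visit 24.
          At 24: go left to 10.
            10 is a leaf — visit 10.
          At 24: no right child.
  At 11: go right to 26.
    26 is a leaf — visit 26.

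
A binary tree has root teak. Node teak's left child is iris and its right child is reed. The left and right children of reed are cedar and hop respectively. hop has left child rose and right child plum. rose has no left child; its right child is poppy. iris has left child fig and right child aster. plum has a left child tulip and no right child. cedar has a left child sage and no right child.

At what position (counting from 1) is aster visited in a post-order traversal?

Post-order visits the left subtree, then the right subtree, then the node.
At teak: go left to iris.
  At iris: go left to fig.
    fig is a leaf — visit fig.
  At iris: go right to aster.
    aster is a leaf — visit aster.
  Visit iris.
At teak: go right to reed.
  At reed: go left to cedar.
    At cedar: go left to sage.
      sage is a leaf — visit sage.
    At cedar: no right child.
    Visit cedar.
  At reed: go right to hop.
    At hop: go left to rose.
      At rose: no left child.
      At rose: go right to poppy.
        poppy is a leaf — visit poppy.
      Visit rose.
    At hop: go right to plum.
      At plum: go left to tulip.
        tulip is a leaf — visit tulip.
      At plum: no right child.
      Visit plum.
    Visit hop.
  Visit reed.
Visit teak.
Full post-order sequence: fig, aster, iris, sage, cedar, poppy, rose, tulip, plum, hop, reed, teak.

2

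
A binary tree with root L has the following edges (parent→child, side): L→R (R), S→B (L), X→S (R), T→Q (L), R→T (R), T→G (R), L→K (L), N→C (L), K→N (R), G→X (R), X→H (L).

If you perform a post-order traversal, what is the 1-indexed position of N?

Post-order visits the left subtree, then the right subtree, then the node.
At L: go left to K.
  At K: no left child.
  At K: go right to N.
    At N: go left to C.
      C is a leaf — visit C.
    At N: no right child.
    Visit N.
  Visit K.
At L: go right to R.
  At R: no left child.
  At R: go right to T.
    At T: go left to Q.
      Q is a leaf — visit Q.
    At T: go right to G.
      At G: no left child.
      At G: go right to X.
        At X: go left to H.
          H is a leaf — visit H.
        At X: go right to S.
          At S: go left to B.
            B is a leaf — visit B.
          At S: no right child.
          Visit S.
        Visit X.
      Visit G.
    Visit T.
  Visit R.
Visit L.
Full post-order sequence: C, N, K, Q, H, B, S, X, G, T, R, L.

2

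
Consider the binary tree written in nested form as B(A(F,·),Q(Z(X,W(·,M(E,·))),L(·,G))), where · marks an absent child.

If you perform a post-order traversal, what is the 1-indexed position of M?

Post-order visits the left subtree, then the right subtree, then the node.
At B: go left to A.
  At A: go left to F.
    F is a leaf — visit F.
  At A: no right child.
  Visit A.
At B: go right to Q.
  At Q: go left to Z.
    At Z: go left to X.
      X is a leaf — visit X.
    At Z: go right to W.
      At W: no left child.
      At W: go right to M.
        At M: go left to E.
          E is a leaf — visit E.
        At M: no right child.
        Visit M.
      Visit W.
    Visit Z.
  At Q: go right to L.
    At L: no left child.
    At L: go right to G.
      G is a leaf — visit G.
    Visit L.
  Visit Q.
Visit B.
Full post-order sequence: F, A, X, E, M, W, Z, G, L, Q, B.

5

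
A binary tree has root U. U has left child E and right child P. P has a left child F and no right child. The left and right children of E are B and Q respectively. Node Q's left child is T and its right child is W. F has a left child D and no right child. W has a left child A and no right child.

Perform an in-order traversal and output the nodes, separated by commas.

B, E, T, Q, A, W, U, D, F, P

In-order visits the left subtree, then the node, then the right subtree.
At U: go left to E.
  At E: go left to B.
    B is a leaf — visit B.
  Visit E.
  At E: go right to Q.
    At Q: go left to T.
      T is a leaf — visit T.
    Visit Q.
    At Q: go right to W.
      At W: go left to A.
        A is a leaf — visit A.
      Visit W.
      At W: no right child.
Visit U.
At U: go right to P.
  At P: go left to F.
    At F: go left to D.
      D is a leaf — visit D.
    Visit F.
    At F: no right child.
  Visit P.
  At P: no right child.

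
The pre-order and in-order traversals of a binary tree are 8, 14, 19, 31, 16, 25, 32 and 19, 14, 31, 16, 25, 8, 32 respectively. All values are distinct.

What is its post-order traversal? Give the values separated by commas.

19, 25, 16, 31, 14, 32, 8

The first element of pre-order is the root; it splits in-order into left and right subtrees.
Root 8: left subtree has 5 nodes {19, 14, 31, 16, 25}, right has 1 {32}.
  Root 14: left subtree has 1 node {19}, right has 3 {31, 16, 25}.
    Root 31: left subtree has 0 nodes { }, right has 2 {16, 25}.
      Root 16: left subtree has 0 nodes { }, right has 1 {25}.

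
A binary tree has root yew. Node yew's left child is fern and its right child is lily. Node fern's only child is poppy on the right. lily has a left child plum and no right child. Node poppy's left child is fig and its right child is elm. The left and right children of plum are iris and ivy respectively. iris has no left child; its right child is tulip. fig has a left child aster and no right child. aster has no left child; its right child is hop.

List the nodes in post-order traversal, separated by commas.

hop, aster, fig, elm, poppy, fern, tulip, iris, ivy, plum, lily, yew

Post-order visits the left subtree, then the right subtree, then the node.
At yew: go left to fern.
  At fern: no left child.
  At fern: go right to poppy.
    At poppy: go left to fig.
      At fig: go left to aster.
        At aster: no left child.
        At aster: go right to hop.
          hop is a leaf — visit hop.
        Visit aster.
      At fig: no right child.
      Visit fig.
    At poppy: go right to elm.
      elm is a leaf — visit elm.
    Visit poppy.
  Visit fern.
At yew: go right to lily.
  At lily: go left to plum.
    At plum: go left to iris.
      At iris: no left child.
      At iris: go right to tulip.
        tulip is a leaf — visit tulip.
      Visit iris.
    At plum: go right to ivy.
      ivy is a leaf — visit ivy.
    Visit plum.
  At lily: no right child.
  Visit lily.
Visit yew.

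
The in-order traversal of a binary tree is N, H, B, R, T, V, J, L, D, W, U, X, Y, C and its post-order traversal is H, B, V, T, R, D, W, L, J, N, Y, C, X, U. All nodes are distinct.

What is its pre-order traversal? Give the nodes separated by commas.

U, N, J, R, B, H, T, V, L, W, D, X, C, Y

The last element of post-order is the root; it splits in-order into left and right subtrees.
Root U: left subtree has 10 nodes {N, H, B, R, T, V, J, L, D, W}, right has 3 {X, Y, C}.
  Root N: left subtree has 0 nodes { }, right has 9 {H, B, R, T, V, J, L, D, W}.
    Root J: left subtree has 5 nodes {H, B, R, T, V}, right has 3 {L, D, W}.
      Root R: left subtree has 2 nodes {H, B}, right has 2 {T, V}.
        Root B: left subtree has 1 node {H}, right has 0 { }.
        Root T: left subtree has 0 nodes { }, right has 1 {V}.
      Root L: left subtree has 0 nodes { }, right has 2 {D, W}.
        Root W: left subtree has 1 node {D}, right has 0 { }.
  Root X: left subtree has 0 nodes { }, right has 2 {Y, C}.
    Root C: left subtree has 1 node {Y}, right has 0 { }.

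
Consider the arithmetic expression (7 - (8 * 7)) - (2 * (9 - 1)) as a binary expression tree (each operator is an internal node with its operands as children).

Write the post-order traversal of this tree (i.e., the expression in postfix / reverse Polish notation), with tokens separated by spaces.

Post-order on an expression tree gives postfix notation: for each operator, emit left operand, right operand, then the operator.

7 8 7 * - 2 9 1 - * -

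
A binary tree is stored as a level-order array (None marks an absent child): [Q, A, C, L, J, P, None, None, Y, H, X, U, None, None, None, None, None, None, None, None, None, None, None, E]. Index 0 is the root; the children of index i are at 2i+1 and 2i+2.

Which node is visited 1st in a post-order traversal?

Post-order visits the left subtree, then the right subtree, then the node.
At Q: go left to A.
  At A: go left to L.
    At L: no left child.
    At L: go right to Y.
      Y is a leaf — visit Y.
    Visit L.
  At A: go right to J.
    At J: go left to H.
      H is a leaf — visit H.
    At J: go right to X.
      X is a leaf — visit X.
    Visit J.
  Visit A.
At Q: go right to C.
  At C: go left to P.
    At P: go left to U.
      At U: go left to E.
        E is a leaf — visit E.
      At U: no right child.
      Visit U.
    At P: no right child.
    Visit P.
  At C: no right child.
  Visit C.
Visit Q.
Full post-order sequence: Y, L, H, X, J, A, E, U, P, C, Q.

Y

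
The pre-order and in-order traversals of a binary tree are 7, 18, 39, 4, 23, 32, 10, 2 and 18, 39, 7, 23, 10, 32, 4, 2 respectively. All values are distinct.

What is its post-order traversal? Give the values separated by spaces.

The first element of pre-order is the root; it splits in-order into left and right subtrees.
Root 7: left subtree has 2 nodes {18, 39}, right has 5 {23, 10, 32, 4, 2}.
  Root 18: left subtree has 0 nodes { }, right has 1 {39}.
  Root 4: left subtree has 3 nodes {23, 10, 32}, right has 1 {2}.
    Root 23: left subtree has 0 nodes { }, right has 2 {10, 32}.
      Root 32: left subtree has 1 node {10}, right has 0 { }.

39 18 10 32 23 2 4 7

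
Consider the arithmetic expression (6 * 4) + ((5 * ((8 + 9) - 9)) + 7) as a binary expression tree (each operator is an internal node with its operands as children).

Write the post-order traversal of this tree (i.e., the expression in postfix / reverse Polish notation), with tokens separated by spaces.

6 4 * 5 8 9 + 9 - * 7 + +

Post-order on an expression tree gives postfix notation: for each operator, emit left operand, right operand, then the operator.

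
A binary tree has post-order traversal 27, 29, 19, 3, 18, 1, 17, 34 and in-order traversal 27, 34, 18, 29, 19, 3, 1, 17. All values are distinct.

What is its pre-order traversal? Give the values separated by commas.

The last element of post-order is the root; it splits in-order into left and right subtrees.
Root 34: left subtree has 1 node {27}, right has 6 {18, 29, 19, 3, 1, 17}.
  Root 17: left subtree has 5 nodes {18, 29, 19, 3, 1}, right has 0 { }.
    Root 1: left subtree has 4 nodes {18, 29, 19, 3}, right has 0 { }.
      Root 18: left subtree has 0 nodes { }, right has 3 {29, 19, 3}.
        Root 3: left subtree has 2 nodes {29, 19}, right has 0 { }.
          Root 19: left subtree has 1 node {29}, right has 0 { }.

34, 27, 17, 1, 18, 3, 19, 29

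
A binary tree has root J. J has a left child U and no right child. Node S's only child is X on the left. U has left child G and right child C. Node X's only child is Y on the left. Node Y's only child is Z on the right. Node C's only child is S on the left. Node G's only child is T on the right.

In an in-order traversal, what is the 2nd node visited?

T

In-order visits the left subtree, then the node, then the right subtree.
At J: go left to U.
  At U: go left to G.
    At G: no left child.
    Visit G.
    At G: go right to T.
      T is a leaf — visit T.
  Visit U.
  At U: go right to C.
    At C: go left to S.
      At S: go left to X.
        At X: go left to Y.
          At Y: no left child.
          Visit Y.
          At Y: go right to Z.
            Z is a leaf — visit Z.
        Visit X.
        At X: no right child.
      Visit S.
      At S: no right child.
    Visit C.
    At C: no right child.
Visit J.
At J: no right child.
Full in-order sequence: G, T, U, Y, Z, X, S, C, J.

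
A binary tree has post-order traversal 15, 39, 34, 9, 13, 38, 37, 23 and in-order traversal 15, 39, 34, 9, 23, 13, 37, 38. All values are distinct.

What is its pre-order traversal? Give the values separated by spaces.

The last element of post-order is the root; it splits in-order into left and right subtrees.
Root 23: left subtree has 4 nodes {15, 39, 34, 9}, right has 3 {13, 37, 38}.
  Root 9: left subtree has 3 nodes {15, 39, 34}, right has 0 { }.
    Root 34: left subtree has 2 nodes {15, 39}, right has 0 { }.
      Root 39: left subtree has 1 node {15}, right has 0 { }.
  Root 37: left subtree has 1 node {13}, right has 1 {38}.

23 9 34 39 15 37 13 38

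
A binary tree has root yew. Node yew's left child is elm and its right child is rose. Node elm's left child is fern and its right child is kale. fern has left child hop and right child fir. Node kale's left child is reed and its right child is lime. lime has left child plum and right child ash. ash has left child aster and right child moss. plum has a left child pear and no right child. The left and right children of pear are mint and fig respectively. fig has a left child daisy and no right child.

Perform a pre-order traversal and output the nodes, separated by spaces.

Pre-order visits the node, then its left subtree, then its right subtree.
Visit yew.
At yew: go left to elm.
  Visit elm.
  At elm: go left to fern.
    Visit fern.
    At fern: go left to hop.
      hop is a leaf — visit hop.
    At fern: go right to fir.
      fir is a leaf — visit fir.
  At elm: go right to kale.
    Visit kale.
    At kale: go left to reed.
      reed is a leaf — visit reed.
    At kale: go right to lime.
      Visit lime.
      At lime: go left to plum.
        Visit plum.
        At plum: go left to pear.
          Visit pear.
          At pear: go left to mint.
            mint is a leaf — visit mint.
          At pear: go right to fig.
            Visit fig.
            At fig: go left to daisy.
              daisy is a leaf — visit daisy.
            At fig: no right child.
        At plum: no right child.
      At lime: go right to ash.
        Visit ash.
        At ash: go left to aster.
          aster is a leaf — visit aster.
        At ash: go right to moss.
          moss is a leaf — visit moss.
At yew: go right to rose.
  rose is a leaf — visit rose.

yew elm fern hop fir kale reed lime plum pear mint fig daisy ash aster moss rose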